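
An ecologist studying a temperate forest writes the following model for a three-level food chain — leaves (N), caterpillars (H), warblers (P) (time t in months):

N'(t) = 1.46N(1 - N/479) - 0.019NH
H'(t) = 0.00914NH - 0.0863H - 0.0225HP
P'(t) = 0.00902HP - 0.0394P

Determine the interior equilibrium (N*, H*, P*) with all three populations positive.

N* ≈ 452, H* ≈ 4.37, P* ≈ 180

From dP/dt = 0: 0.00902H* = 0.0394, so H* = 4.37.
From dN/dt = 0: 1.46(1 - N*/479) = 0.019·4.37, giving N* = 479·(1 - 0.0568) = 452.
From dH/dt = 0: 0.00914·452 - 0.0863 = 0.0225P*, so P* = 4.04/0.0225 = 180.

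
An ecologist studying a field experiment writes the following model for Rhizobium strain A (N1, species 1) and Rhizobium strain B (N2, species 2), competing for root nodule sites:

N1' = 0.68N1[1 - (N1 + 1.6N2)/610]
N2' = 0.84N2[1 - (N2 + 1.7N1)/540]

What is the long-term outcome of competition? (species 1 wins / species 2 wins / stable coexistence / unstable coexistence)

Compare the nullcline intercepts: K1/α12 = 610/1.6 = 381 < K2 = 540; K2/α21 = 540/1.7 = 318 < K1 = 610.
Since both are reversed, neither can invade when rare; the interior point is a saddle.

unstable coexistence (outcome depends on initial conditions)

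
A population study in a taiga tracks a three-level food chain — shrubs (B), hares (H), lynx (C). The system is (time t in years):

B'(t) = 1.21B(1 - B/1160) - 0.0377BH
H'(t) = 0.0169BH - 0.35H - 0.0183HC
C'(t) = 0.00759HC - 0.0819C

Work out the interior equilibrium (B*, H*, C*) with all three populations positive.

B* ≈ 770, H* ≈ 10.8, C* ≈ 692

From dC/dt = 0: 0.00759H* = 0.0819, so H* = 10.8.
From dB/dt = 0: 1.21(1 - B*/1160) = 0.0377·10.8, giving B* = 1160·(1 - 0.336) = 770.
From dH/dt = 0: 0.0169·770 - 0.35 = 0.0183C*, so C* = 12.7/0.0183 = 692.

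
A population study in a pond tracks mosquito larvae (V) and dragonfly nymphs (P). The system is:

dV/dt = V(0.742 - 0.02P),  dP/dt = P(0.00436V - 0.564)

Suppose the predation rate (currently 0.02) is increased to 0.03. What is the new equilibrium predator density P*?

P* ≈ 24.7

At the interior fixed point, setting dV/dt = 0 with V > 0 fixes P* = (prey growth rate)/(VP coefficient) — independent of the other coefficients.
With the change, P* = 0.742/0.03 = 24.7; it falls from 37.1.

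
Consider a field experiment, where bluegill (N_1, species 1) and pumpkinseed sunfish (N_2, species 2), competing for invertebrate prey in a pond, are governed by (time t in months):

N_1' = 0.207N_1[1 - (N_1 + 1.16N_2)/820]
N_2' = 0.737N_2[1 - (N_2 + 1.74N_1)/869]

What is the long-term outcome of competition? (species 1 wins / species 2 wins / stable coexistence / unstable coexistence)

Compare the nullcline intercepts: K1/α12 = 820/1.16 = 707 < K2 = 869; K2/α21 = 869/1.74 = 499 < K1 = 820.
Since both are reversed, neither can invade when rare; the interior point is a saddle.

unstable coexistence (outcome depends on initial conditions)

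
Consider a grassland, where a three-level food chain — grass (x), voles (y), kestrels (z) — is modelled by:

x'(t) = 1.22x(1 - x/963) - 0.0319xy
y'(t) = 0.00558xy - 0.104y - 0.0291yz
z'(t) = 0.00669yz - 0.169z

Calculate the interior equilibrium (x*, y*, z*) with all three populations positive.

From dz/dt = 0: 0.00669y* = 0.169, so y* = 25.3.
From dx/dt = 0: 1.22(1 - x*/963) = 0.0319·25.3, giving x* = 963·(1 - 0.661) = 327.
From dy/dt = 0: 0.00558·327 - 0.104 = 0.0291z*, so z* = 1.72/0.0291 = 59.1.

x* ≈ 327, y* ≈ 25.3, z* ≈ 59.1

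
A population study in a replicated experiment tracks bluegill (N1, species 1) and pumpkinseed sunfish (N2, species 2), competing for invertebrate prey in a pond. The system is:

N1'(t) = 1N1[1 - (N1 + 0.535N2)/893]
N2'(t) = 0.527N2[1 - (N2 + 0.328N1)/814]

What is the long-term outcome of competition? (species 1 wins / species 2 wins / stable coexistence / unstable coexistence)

Compare the nullcline intercepts: K1/α12 = 893/0.535 = 1670 > K2 = 814; K2/α21 = 814/0.328 = 2480 > K1 = 893.
Since both inequalities hold, each species can invade when rare, so the interior equilibrium is stable.

stable coexistence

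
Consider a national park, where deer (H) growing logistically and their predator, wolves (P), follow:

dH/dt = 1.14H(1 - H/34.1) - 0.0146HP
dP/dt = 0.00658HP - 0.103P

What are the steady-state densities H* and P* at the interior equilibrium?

From dP/dt = 0 with P > 0: 0.00658H* = 0.103, so H* = 15.7.
Substitute into dH/dt = 0: 1.14(1 - 15.7/34.1) = 0.0146P*.
The bracket is 0.541, giving P* = 0.617/0.0146 = 42.2.

H* ≈ 15.7, P* ≈ 42.2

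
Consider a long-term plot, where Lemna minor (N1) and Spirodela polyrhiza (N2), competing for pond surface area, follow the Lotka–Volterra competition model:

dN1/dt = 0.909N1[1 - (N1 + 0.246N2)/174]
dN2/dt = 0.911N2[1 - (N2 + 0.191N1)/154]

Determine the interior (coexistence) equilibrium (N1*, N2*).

Setting both brackets to zero gives the nullclines N1 + 0.246N2 = 174 and 0.191N1 + N2 = 154.
Substituting N2 = 154 - 0.191N1 into the first: N1(1 - 0.246·0.191) = 174 - 0.246·154.
So N1* = 136/0.953 = 143, and then N2* = 154 - 0.191·143 = 127.

N1* ≈ 143, N2* ≈ 127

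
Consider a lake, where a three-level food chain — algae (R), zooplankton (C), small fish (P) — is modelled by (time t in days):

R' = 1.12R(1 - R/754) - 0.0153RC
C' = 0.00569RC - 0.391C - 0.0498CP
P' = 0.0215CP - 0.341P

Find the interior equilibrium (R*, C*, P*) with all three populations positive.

From dP/dt = 0: 0.0215C* = 0.341, so C* = 15.9.
From dR/dt = 0: 1.12(1 - R*/754) = 0.0153·15.9, giving R* = 754·(1 - 0.217) = 591.
From dC/dt = 0: 0.00569·591 - 0.391 = 0.0498P*, so P* = 2.97/0.0498 = 59.6.

R* ≈ 591, C* ≈ 15.9, P* ≈ 59.6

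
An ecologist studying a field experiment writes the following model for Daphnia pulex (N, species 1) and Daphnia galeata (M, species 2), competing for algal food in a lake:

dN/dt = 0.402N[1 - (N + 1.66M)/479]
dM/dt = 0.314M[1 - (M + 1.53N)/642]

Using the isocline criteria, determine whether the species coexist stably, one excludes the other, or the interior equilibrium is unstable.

unstable coexistence (outcome depends on initial conditions)

Compare the nullcline intercepts: K1/α12 = 479/1.66 = 289 < K2 = 642; K2/α21 = 642/1.53 = 420 < K1 = 479.
Since both are reversed, neither can invade when rare; the interior point is a saddle.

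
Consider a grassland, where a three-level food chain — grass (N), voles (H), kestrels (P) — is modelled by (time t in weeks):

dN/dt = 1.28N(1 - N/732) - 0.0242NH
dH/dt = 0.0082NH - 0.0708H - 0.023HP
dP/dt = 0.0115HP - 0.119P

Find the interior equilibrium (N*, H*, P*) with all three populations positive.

From dP/dt = 0: 0.0115H* = 0.119, so H* = 10.3.
From dN/dt = 0: 1.28(1 - N*/732) = 0.0242·10.3, giving N* = 732·(1 - 0.196) = 589.
From dH/dt = 0: 0.0082·589 - 0.0708 = 0.023P*, so P* = 4.76/0.023 = 207.

N* ≈ 589, H* ≈ 10.3, P* ≈ 207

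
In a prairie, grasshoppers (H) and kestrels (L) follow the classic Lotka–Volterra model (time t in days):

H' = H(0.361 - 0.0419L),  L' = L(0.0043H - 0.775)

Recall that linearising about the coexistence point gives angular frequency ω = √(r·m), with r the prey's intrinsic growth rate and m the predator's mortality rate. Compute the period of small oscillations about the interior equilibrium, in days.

Here r = 0.361 and m = 0.775, so r·m = 0.28.
ω = √0.28 = 0.529 per day, hence T = 2π/ω ≈ 11.9 days.

T ≈ 11.9 days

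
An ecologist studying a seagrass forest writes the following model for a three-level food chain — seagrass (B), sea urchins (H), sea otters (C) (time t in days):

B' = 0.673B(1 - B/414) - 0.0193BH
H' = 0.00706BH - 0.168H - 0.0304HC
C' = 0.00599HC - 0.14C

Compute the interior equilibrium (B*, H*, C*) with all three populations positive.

From dC/dt = 0: 0.00599H* = 0.14, so H* = 23.4.
From dB/dt = 0: 0.673(1 - B*/414) = 0.0193·23.4, giving B* = 414·(1 - 0.67) = 137.
From dH/dt = 0: 0.00706·137 - 0.168 = 0.0304C*, so C* = 0.796/0.0304 = 26.2.

B* ≈ 137, H* ≈ 23.4, C* ≈ 26.2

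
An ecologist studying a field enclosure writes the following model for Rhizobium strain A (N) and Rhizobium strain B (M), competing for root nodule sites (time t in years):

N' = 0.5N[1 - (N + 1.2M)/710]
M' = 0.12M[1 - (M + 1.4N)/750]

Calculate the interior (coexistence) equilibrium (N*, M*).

Setting both brackets to zero gives the nullclines N + 1.2M = 710 and 1.4N + M = 750.
Substituting M = 750 - 1.4N into the first: N(1 - 1.2·1.4) = 710 - 1.2·750.
So N* = -190/-0.68 = 279, and then M* = 750 - 1.4·279 = 359.

N* ≈ 279, M* ≈ 359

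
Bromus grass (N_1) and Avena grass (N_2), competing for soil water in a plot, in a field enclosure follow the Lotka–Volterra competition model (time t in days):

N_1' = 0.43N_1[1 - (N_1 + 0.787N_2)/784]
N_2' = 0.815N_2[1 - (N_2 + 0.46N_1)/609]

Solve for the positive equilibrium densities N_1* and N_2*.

N_1* ≈ 478, N_2* ≈ 389

Setting both brackets to zero gives the nullclines N_1 + 0.787N_2 = 784 and 0.46N_1 + N_2 = 609.
Substituting N_2 = 609 - 0.46N_1 into the first: N_1(1 - 0.787·0.46) = 784 - 0.787·609.
So N_1* = 305/0.638 = 478, and then N_2* = 609 - 0.46·478 = 389.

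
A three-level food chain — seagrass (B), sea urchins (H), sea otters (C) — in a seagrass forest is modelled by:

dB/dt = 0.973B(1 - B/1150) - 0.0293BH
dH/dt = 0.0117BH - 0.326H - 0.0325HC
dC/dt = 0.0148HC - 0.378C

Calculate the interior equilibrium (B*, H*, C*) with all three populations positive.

B* ≈ 266, H* ≈ 25.5, C* ≈ 85.6

From dC/dt = 0: 0.0148H* = 0.378, so H* = 25.5.
From dB/dt = 0: 0.973(1 - B*/1150) = 0.0293·25.5, giving B* = 1150·(1 - 0.769) = 266.
From dH/dt = 0: 0.0117·266 - 0.326 = 0.0325C*, so C* = 2.78/0.0325 = 85.6.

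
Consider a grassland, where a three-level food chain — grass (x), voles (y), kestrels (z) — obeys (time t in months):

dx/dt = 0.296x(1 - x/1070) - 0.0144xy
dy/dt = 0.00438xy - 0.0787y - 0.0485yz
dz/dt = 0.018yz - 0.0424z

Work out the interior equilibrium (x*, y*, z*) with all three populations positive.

From dz/dt = 0: 0.018y* = 0.0424, so y* = 2.36.
From dx/dt = 0: 0.296(1 - x*/1070) = 0.0144·2.36, giving x* = 1070·(1 - 0.115) = 947.
From dy/dt = 0: 0.00438·947 - 0.0787 = 0.0485z*, so z* = 4.07/0.0485 = 83.9.

x* ≈ 947, y* ≈ 2.36, z* ≈ 83.9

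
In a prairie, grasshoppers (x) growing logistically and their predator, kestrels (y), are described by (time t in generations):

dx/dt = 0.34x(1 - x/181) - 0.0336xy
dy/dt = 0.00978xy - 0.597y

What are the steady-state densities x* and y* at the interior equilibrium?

From dy/dt = 0 with y > 0: 0.00978x* = 0.597, so x* = 61.
Substitute into dx/dt = 0: 0.34(1 - 61/181) = 0.0336y*.
The bracket is 0.663, giving y* = 0.225/0.0336 = 6.71.

x* ≈ 61, y* ≈ 6.71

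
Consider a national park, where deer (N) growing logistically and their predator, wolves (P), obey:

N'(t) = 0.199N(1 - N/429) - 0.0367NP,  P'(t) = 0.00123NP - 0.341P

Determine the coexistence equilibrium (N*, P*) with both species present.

N* ≈ 277, P* ≈ 1.92

From dP/dt = 0 with P > 0: 0.00123N* = 0.341, so N* = 277.
Substitute into dN/dt = 0: 0.199(1 - 277/429) = 0.0367P*.
The bracket is 0.354, giving P* = 0.0704/0.0367 = 1.92.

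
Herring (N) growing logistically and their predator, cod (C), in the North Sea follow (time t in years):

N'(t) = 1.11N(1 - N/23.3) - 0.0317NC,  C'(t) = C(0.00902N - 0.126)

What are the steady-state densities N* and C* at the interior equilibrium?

From dC/dt = 0 with C > 0: 0.00902N* = 0.126, so N* = 14.
Substitute into dN/dt = 0: 1.11(1 - 14/23.3) = 0.0317C*.
The bracket is 0.4, giving C* = 0.445/0.0317 = 14.

N* ≈ 14, C* ≈ 14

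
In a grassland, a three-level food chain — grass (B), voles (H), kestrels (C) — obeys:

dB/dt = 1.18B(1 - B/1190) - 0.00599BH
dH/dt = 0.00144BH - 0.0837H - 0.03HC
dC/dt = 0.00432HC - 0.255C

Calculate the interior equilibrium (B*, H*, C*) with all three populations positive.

B* ≈ 833, H* ≈ 59, C* ≈ 37.2

From dC/dt = 0: 0.00432H* = 0.255, so H* = 59.
From dB/dt = 0: 1.18(1 - B*/1190) = 0.00599·59, giving B* = 1190·(1 - 0.3) = 833.
From dH/dt = 0: 0.00144·833 - 0.0837 = 0.03C*, so C* = 1.12/0.03 = 37.2.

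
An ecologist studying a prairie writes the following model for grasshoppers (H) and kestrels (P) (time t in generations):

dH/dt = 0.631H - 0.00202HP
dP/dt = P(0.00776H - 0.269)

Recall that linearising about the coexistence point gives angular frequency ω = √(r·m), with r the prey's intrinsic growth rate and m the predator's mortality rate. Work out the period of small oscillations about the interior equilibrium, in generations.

Here r = 0.631 and m = 0.269, so r·m = 0.17.
ω = √0.17 = 0.412 per generation, hence T = 2π/ω ≈ 15.3 generations.

T ≈ 15.3 generations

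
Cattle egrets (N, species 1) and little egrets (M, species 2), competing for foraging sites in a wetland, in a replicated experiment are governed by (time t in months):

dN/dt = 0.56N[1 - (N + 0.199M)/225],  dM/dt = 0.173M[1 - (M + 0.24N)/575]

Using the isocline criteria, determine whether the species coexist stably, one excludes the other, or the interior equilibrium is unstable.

Compare the nullcline intercepts: K1/α12 = 225/0.199 = 1130 > K2 = 575; K2/α21 = 575/0.24 = 2400 > K1 = 225.
Since both inequalities hold, each species can invade when rare, so the interior equilibrium is stable.

stable coexistence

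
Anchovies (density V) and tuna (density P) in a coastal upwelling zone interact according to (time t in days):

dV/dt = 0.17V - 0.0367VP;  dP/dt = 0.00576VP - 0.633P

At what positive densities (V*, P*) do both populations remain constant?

V* ≈ 110, P* ≈ 4.63

Set dP/dt = 0 with P > 0: 0.00576V - 0.633 = 0, so V* = 0.633/0.00576 = 110.
Set dV/dt = 0 with V > 0: 0.17 - 0.0367P = 0, so P* = 0.17/0.0367 = 4.63.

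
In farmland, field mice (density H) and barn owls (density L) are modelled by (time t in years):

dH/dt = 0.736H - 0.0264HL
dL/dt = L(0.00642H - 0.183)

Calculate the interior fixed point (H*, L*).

H* ≈ 28.5, L* ≈ 27.9

Set dL/dt = 0 with L > 0: 0.00642H - 0.183 = 0, so H* = 0.183/0.00642 = 28.5.
Set dH/dt = 0 with H > 0: 0.736 - 0.0264L = 0, so L* = 0.736/0.0264 = 27.9.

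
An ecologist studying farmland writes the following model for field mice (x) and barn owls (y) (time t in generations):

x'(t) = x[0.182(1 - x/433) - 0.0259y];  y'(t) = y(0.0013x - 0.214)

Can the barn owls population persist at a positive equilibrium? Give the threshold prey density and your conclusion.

The predator equation gives dy/dt > 0 only when x > 0.214/0.0013 = 165.
Without the predator, x → K = 433. Since 433 > 165, the predator can invade and persist.

Threshold x = 165; K > 165, so yes, the predator persists.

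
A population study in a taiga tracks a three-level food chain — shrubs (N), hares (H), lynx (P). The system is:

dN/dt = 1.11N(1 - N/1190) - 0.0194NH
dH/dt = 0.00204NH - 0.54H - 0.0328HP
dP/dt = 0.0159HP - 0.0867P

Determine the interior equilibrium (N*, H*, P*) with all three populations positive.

N* ≈ 1080, H* ≈ 5.45, P* ≈ 50.5

From dP/dt = 0: 0.0159H* = 0.0867, so H* = 5.45.
From dN/dt = 0: 1.11(1 - N*/1190) = 0.0194·5.45, giving N* = 1190·(1 - 0.0953) = 1080.
From dH/dt = 0: 0.00204·1080 - 0.54 = 0.0328P*, so P* = 1.66/0.0328 = 50.5.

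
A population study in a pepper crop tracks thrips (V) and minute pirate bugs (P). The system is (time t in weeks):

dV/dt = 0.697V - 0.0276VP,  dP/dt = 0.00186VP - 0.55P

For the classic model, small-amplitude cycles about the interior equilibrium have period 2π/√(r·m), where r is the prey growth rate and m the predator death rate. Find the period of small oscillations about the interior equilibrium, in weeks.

T ≈ 10.1 weeks

Here r = 0.697 and m = 0.55, so r·m = 0.383.
ω = √0.383 = 0.619 per week, hence T = 2π/ω ≈ 10.1 weeks.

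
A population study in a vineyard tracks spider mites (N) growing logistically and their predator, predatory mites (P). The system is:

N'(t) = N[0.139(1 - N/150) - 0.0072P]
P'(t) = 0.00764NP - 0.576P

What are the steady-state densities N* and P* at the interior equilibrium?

N* ≈ 75.4, P* ≈ 9.6

From dP/dt = 0 with P > 0: 0.00764N* = 0.576, so N* = 75.4.
Substitute into dN/dt = 0: 0.139(1 - 75.4/150) = 0.0072P*.
The bracket is 0.497, giving P* = 0.0691/0.0072 = 9.6.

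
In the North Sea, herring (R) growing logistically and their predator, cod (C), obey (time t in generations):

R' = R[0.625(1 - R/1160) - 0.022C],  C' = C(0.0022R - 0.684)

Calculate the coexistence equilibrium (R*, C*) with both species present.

From dC/dt = 0 with C > 0: 0.0022R* = 0.684, so R* = 311.
Substitute into dR/dt = 0: 0.625(1 - 311/1160) = 0.022C*.
The bracket is 0.732, giving C* = 0.457/0.022 = 20.8.

R* ≈ 311, C* ≈ 20.8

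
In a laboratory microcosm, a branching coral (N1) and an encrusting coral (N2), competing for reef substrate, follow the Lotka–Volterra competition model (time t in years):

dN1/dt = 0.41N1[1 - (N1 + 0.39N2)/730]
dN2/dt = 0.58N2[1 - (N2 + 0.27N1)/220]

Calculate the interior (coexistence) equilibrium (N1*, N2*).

N1* ≈ 720, N2* ≈ 25.6

Setting both brackets to zero gives the nullclines N1 + 0.39N2 = 730 and 0.27N1 + N2 = 220.
Substituting N2 = 220 - 0.27N1 into the first: N1(1 - 0.39·0.27) = 730 - 0.39·220.
So N1* = 644/0.895 = 720, and then N2* = 220 - 0.27·720 = 25.6.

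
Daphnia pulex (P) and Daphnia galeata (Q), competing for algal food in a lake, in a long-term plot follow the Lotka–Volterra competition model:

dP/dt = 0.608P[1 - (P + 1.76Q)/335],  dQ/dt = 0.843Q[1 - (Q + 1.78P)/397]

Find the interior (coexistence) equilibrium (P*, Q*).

P* ≈ 171, Q* ≈ 93.4

Setting both brackets to zero gives the nullclines P + 1.76Q = 335 and 1.78P + Q = 397.
Substituting Q = 397 - 1.78P into the first: P(1 - 1.76·1.78) = 335 - 1.76·397.
So P* = -364/-2.13 = 171, and then Q* = 397 - 1.78·171 = 93.4.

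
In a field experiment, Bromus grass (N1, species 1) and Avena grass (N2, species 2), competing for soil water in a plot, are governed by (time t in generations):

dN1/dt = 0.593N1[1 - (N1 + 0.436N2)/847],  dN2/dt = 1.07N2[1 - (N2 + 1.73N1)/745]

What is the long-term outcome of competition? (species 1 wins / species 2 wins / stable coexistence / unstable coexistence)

species 1 excludes species 2

Compare the nullcline intercepts: K1/α12 = 847/0.436 = 1940 > K2 = 745; K2/α21 = 745/1.73 = 431 < K1 = 847.
Since the inequalities point opposite ways, species 1 can invade but species 2 cannot.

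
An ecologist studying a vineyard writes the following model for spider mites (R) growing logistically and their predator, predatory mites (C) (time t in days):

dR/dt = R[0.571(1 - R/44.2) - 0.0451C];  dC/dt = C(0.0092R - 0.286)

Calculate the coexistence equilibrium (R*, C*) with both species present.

From dC/dt = 0 with C > 0: 0.0092R* = 0.286, so R* = 31.1.
Substitute into dR/dt = 0: 0.571(1 - 31.1/44.2) = 0.0451C*.
The bracket is 0.297, giving C* = 0.169/0.0451 = 3.76.

R* ≈ 31.1, C* ≈ 3.76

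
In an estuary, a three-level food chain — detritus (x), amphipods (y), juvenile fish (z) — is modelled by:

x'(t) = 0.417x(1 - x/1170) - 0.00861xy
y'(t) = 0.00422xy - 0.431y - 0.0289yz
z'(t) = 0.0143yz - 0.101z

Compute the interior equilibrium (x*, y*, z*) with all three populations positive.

From dz/dt = 0: 0.0143y* = 0.101, so y* = 7.06.
From dx/dt = 0: 0.417(1 - x*/1170) = 0.00861·7.06, giving x* = 1170·(1 - 0.146) = 999.
From dy/dt = 0: 0.00422·999 - 0.431 = 0.0289z*, so z* = 3.79/0.0289 = 131.

x* ≈ 999, y* ≈ 7.06, z* ≈ 131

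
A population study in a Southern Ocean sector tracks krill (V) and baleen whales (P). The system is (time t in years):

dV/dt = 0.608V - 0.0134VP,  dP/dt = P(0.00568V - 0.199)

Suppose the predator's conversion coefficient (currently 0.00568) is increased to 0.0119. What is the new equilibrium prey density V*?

V* ≈ 16.7

At the interior fixed point, setting dP/dt = 0 with P > 0 fixes V* = (predator death rate)/(VP coefficient) — independent of the other coefficients.
With the change, V* = 0.199/0.0119 = 16.7; it falls from 35.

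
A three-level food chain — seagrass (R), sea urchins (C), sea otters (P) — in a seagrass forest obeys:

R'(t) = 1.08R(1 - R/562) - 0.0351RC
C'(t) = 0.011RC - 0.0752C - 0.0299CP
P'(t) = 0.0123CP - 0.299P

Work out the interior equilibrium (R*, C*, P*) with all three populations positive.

From dP/dt = 0: 0.0123C* = 0.299, so C* = 24.3.
From dR/dt = 0: 1.08(1 - R*/562) = 0.0351·24.3, giving R* = 562·(1 - 0.79) = 118.
From dC/dt = 0: 0.011·118 - 0.0752 = 0.0299P*, so P* = 1.22/0.0299 = 40.9.

R* ≈ 118, C* ≈ 24.3, P* ≈ 40.9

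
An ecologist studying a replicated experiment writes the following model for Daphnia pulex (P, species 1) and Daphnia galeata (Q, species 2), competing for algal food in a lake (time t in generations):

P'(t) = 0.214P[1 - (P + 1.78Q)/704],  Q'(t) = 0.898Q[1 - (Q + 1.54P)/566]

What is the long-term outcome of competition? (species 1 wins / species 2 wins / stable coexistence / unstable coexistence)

Compare the nullcline intercepts: K1/α12 = 704/1.78 = 396 < K2 = 566; K2/α21 = 566/1.54 = 368 < K1 = 704.
Since both are reversed, neither can invade when rare; the interior point is a saddle.

unstable coexistence (outcome depends on initial conditions)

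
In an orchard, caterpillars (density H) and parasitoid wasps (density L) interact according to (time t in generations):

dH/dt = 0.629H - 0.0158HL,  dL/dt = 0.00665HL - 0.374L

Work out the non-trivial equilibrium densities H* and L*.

H* ≈ 56.2, L* ≈ 39.8

Set dL/dt = 0 with L > 0: 0.00665H - 0.374 = 0, so H* = 0.374/0.00665 = 56.2.
Set dH/dt = 0 with H > 0: 0.629 - 0.0158L = 0, so L* = 0.629/0.0158 = 39.8.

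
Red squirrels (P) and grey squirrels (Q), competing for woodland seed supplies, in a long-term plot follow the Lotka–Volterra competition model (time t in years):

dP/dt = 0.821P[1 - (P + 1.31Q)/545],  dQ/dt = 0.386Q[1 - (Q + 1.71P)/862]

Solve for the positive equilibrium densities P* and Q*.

Setting both brackets to zero gives the nullclines P + 1.31Q = 545 and 1.71P + Q = 862.
Substituting Q = 862 - 1.71P into the first: P(1 - 1.31·1.71) = 545 - 1.31·862.
So P* = -584/-1.24 = 471, and then Q* = 862 - 1.71·471 = 56.4.

P* ≈ 471, Q* ≈ 56.4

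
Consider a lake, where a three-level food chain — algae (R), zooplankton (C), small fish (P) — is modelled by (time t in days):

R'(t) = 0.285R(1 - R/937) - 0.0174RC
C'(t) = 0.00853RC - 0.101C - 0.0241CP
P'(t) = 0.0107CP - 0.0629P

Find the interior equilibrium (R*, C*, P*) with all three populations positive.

From dP/dt = 0: 0.0107C* = 0.0629, so C* = 5.88.
From dR/dt = 0: 0.285(1 - R*/937) = 0.0174·5.88, giving R* = 937·(1 - 0.359) = 601.
From dC/dt = 0: 0.00853·601 - 0.101 = 0.0241P*, so P* = 5.02/0.0241 = 208.

R* ≈ 601, C* ≈ 5.88, P* ≈ 208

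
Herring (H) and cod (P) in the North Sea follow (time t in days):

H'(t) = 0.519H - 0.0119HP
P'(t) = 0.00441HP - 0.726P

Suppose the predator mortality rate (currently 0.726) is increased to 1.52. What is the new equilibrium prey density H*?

At the interior fixed point, setting dP/dt = 0 with P > 0 fixes H* = (predator death rate)/(HP coefficient) — independent of the other coefficients.
With the change, H* = 1.52/0.00441 = 345; it rises from 165.

H* ≈ 345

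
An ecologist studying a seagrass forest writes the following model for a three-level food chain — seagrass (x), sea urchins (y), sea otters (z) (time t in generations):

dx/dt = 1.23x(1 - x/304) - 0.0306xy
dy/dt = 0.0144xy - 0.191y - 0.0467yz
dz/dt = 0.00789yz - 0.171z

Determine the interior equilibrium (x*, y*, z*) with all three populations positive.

x* ≈ 140, y* ≈ 21.7, z* ≈ 39.1

From dz/dt = 0: 0.00789y* = 0.171, so y* = 21.7.
From dx/dt = 0: 1.23(1 - x*/304) = 0.0306·21.7, giving x* = 304·(1 - 0.539) = 140.
From dy/dt = 0: 0.0144·140 - 0.191 = 0.0467z*, so z* = 1.83/0.0467 = 39.1.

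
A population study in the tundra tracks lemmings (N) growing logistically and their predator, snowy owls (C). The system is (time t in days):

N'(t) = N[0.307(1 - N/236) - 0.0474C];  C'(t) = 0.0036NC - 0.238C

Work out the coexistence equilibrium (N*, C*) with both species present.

N* ≈ 66.1, C* ≈ 4.66

From dC/dt = 0 with C > 0: 0.0036N* = 0.238, so N* = 66.1.
Substitute into dN/dt = 0: 0.307(1 - 66.1/236) = 0.0474C*.
The bracket is 0.72, giving C* = 0.221/0.0474 = 4.66.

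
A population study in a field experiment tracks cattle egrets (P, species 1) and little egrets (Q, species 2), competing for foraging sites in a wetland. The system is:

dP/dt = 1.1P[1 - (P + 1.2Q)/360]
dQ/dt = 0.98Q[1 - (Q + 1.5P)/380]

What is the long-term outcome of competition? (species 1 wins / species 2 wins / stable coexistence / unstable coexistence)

unstable coexistence (outcome depends on initial conditions)

Compare the nullcline intercepts: K1/α12 = 360/1.2 = 300 < K2 = 380; K2/α21 = 380/1.5 = 253 < K1 = 360.
Since both are reversed, neither can invade when rare; the interior point is a saddle.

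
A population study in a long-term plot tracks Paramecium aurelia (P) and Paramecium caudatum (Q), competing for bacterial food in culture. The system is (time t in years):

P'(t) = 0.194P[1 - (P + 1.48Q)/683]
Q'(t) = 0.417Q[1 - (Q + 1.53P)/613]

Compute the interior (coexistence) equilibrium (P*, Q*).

Setting both brackets to zero gives the nullclines P + 1.48Q = 683 and 1.53P + Q = 613.
Substituting Q = 613 - 1.53P into the first: P(1 - 1.48·1.53) = 683 - 1.48·613.
So P* = -224/-1.26 = 177, and then Q* = 613 - 1.53·177 = 342.

P* ≈ 177, Q* ≈ 342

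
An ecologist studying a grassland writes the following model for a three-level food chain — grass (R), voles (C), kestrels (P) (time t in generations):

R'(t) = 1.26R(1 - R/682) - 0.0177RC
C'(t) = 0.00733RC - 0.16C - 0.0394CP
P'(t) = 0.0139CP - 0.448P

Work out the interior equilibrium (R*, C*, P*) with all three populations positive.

From dP/dt = 0: 0.0139C* = 0.448, so C* = 32.2.
From dR/dt = 0: 1.26(1 - R*/682) = 0.0177·32.2, giving R* = 682·(1 - 0.453) = 373.
From dC/dt = 0: 0.00733·373 - 0.16 = 0.0394P*, so P* = 2.58/0.0394 = 65.4.

R* ≈ 373, C* ≈ 32.2, P* ≈ 65.4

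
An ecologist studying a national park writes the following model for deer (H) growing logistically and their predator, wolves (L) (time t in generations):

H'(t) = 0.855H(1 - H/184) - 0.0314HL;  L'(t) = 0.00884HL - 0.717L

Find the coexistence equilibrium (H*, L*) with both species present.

From dL/dt = 0 with L > 0: 0.00884H* = 0.717, so H* = 81.1.
Substitute into dH/dt = 0: 0.855(1 - 81.1/184) = 0.0314L*.
The bracket is 0.559, giving L* = 0.478/0.0314 = 15.2.

H* ≈ 81.1, L* ≈ 15.2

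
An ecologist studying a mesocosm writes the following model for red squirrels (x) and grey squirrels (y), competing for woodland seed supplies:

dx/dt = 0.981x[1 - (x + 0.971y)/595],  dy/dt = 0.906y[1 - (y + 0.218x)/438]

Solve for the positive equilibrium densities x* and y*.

x* ≈ 215, y* ≈ 391

Setting both brackets to zero gives the nullclines x + 0.971y = 595 and 0.218x + y = 438.
Substituting y = 438 - 0.218x into the first: x(1 - 0.971·0.218) = 595 - 0.971·438.
So x* = 170/0.788 = 215, and then y* = 438 - 0.218·215 = 391.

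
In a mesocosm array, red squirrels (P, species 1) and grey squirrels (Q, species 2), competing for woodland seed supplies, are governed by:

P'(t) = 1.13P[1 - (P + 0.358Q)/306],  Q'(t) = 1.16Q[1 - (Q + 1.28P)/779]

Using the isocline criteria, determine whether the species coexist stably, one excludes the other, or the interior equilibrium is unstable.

Compare the nullcline intercepts: K1/α12 = 306/0.358 = 855 > K2 = 779; K2/α21 = 779/1.28 = 609 > K1 = 306.
Since both inequalities hold, each species can invade when rare, so the interior equilibrium is stable.

stable coexistence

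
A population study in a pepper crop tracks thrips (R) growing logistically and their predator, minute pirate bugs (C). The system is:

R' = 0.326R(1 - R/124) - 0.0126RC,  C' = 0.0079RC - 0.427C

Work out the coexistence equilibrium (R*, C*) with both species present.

R* ≈ 54.1, C* ≈ 14.6

From dC/dt = 0 with C > 0: 0.0079R* = 0.427, so R* = 54.1.
Substitute into dR/dt = 0: 0.326(1 - 54.1/124) = 0.0126C*.
The bracket is 0.564, giving C* = 0.184/0.0126 = 14.6.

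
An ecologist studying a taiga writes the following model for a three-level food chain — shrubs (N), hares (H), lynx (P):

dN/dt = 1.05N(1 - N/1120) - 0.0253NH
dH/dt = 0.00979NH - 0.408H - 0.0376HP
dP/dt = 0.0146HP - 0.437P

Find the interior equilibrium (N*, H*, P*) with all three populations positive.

From dP/dt = 0: 0.0146H* = 0.437, so H* = 29.9.
From dN/dt = 0: 1.05(1 - N*/1120) = 0.0253·29.9, giving N* = 1120·(1 - 0.721) = 312.
From dH/dt = 0: 0.00979·312 - 0.408 = 0.0376P*, so P* = 2.65/0.0376 = 70.4.

N* ≈ 312, H* ≈ 29.9, P* ≈ 70.4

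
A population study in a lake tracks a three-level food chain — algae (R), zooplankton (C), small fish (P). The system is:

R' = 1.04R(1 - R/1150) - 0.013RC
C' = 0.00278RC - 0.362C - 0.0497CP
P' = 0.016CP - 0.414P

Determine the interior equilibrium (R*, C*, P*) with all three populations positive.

R* ≈ 778, C* ≈ 25.9, P* ≈ 36.2

From dP/dt = 0: 0.016C* = 0.414, so C* = 25.9.
From dR/dt = 0: 1.04(1 - R*/1150) = 0.013·25.9, giving R* = 1150·(1 - 0.323) = 778.
From dC/dt = 0: 0.00278·778 - 0.362 = 0.0497P*, so P* = 1.8/0.0497 = 36.2.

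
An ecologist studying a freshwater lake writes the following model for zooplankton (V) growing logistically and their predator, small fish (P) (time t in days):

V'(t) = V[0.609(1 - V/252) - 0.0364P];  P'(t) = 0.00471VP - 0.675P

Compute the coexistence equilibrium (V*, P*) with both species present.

V* ≈ 143, P* ≈ 7.22

From dP/dt = 0 with P > 0: 0.00471V* = 0.675, so V* = 143.
Substitute into dV/dt = 0: 0.609(1 - 143/252) = 0.0364P*.
The bracket is 0.431, giving P* = 0.263/0.0364 = 7.22.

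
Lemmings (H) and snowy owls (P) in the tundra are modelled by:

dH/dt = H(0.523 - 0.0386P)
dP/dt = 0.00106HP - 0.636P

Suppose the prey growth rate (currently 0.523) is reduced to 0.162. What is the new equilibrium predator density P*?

P* ≈ 4.2

At the interior fixed point, setting dH/dt = 0 with H > 0 fixes P* = (prey growth rate)/(HP coefficient) — independent of the other coefficients.
With the change, P* = 0.162/0.0386 = 4.2; it falls from 13.5.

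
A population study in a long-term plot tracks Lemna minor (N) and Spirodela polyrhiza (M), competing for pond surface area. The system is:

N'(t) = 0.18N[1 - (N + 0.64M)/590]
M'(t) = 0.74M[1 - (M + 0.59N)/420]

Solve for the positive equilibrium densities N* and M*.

Setting both brackets to zero gives the nullclines N + 0.64M = 590 and 0.59N + M = 420.
Substituting M = 420 - 0.59N into the first: N(1 - 0.64·0.59) = 590 - 0.64·420.
So N* = 321/0.622 = 516, and then M* = 420 - 0.59·516 = 116.

N* ≈ 516, M* ≈ 116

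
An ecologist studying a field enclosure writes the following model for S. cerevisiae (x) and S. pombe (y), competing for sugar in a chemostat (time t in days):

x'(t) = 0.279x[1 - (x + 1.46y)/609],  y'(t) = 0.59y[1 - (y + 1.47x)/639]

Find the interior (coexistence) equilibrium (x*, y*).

Setting both brackets to zero gives the nullclines x + 1.46y = 609 and 1.47x + y = 639.
Substituting y = 639 - 1.47x into the first: x(1 - 1.46·1.47) = 609 - 1.46·639.
So x* = -324/-1.15 = 283, and then y* = 639 - 1.47·283 = 224.

x* ≈ 283, y* ≈ 224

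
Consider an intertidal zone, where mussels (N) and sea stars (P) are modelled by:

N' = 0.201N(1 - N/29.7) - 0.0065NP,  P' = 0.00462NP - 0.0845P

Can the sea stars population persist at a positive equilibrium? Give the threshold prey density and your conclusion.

Threshold N = 18.3; K > 18.3, so yes, the predator persists.

The predator equation gives dP/dt > 0 only when N > 0.0845/0.00462 = 18.3.
Without the predator, N → K = 29.7. Since 29.7 > 18.3, the predator can invade and persist.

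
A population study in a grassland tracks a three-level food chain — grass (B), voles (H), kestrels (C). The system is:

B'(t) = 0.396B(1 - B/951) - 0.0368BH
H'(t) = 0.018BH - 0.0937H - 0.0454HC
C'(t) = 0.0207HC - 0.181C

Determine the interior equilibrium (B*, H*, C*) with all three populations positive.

B* ≈ 178, H* ≈ 8.74, C* ≈ 68.6

From dC/dt = 0: 0.0207H* = 0.181, so H* = 8.74.
From dB/dt = 0: 0.396(1 - B*/951) = 0.0368·8.74, giving B* = 951·(1 - 0.813) = 178.
From dH/dt = 0: 0.018·178 - 0.0937 = 0.0454C*, so C* = 3.11/0.0454 = 68.6.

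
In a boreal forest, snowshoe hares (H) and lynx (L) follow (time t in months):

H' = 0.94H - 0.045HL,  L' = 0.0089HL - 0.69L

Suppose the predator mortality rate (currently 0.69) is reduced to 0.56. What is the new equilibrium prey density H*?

At the interior fixed point, setting dL/dt = 0 with L > 0 fixes H* = (predator death rate)/(HL coefficient) — independent of the other coefficients.
With the change, H* = 0.56/0.0089 = 62.9; it falls from 77.5.

H* ≈ 62.9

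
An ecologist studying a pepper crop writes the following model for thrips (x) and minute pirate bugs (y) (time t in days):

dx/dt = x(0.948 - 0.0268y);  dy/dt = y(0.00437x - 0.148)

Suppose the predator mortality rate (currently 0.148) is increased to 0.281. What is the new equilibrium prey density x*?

x* ≈ 64.3

At the interior fixed point, setting dy/dt = 0 with y > 0 fixes x* = (predator death rate)/(xy coefficient) — independent of the other coefficients.
With the change, x* = 0.281/0.00437 = 64.3; it rises from 33.9.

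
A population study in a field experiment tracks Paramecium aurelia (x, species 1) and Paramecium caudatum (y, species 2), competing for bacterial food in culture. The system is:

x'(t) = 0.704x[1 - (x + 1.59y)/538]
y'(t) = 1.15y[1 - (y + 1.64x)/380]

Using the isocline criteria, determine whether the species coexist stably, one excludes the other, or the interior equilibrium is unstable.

unstable coexistence (outcome depends on initial conditions)

Compare the nullcline intercepts: K1/α12 = 538/1.59 = 338 < K2 = 380; K2/α21 = 380/1.64 = 232 < K1 = 538.
Since both are reversed, neither can invade when rare; the interior point is a saddle.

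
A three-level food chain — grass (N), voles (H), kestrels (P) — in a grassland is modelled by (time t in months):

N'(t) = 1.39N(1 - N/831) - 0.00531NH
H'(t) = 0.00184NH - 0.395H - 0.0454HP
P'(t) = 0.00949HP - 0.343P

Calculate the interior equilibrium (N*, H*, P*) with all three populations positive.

N* ≈ 716, H* ≈ 36.1, P* ≈ 20.3

From dP/dt = 0: 0.00949H* = 0.343, so H* = 36.1.
From dN/dt = 0: 1.39(1 - N*/831) = 0.00531·36.1, giving N* = 831·(1 - 0.138) = 716.
From dH/dt = 0: 0.00184·716 - 0.395 = 0.0454P*, so P* = 0.923/0.0454 = 20.3.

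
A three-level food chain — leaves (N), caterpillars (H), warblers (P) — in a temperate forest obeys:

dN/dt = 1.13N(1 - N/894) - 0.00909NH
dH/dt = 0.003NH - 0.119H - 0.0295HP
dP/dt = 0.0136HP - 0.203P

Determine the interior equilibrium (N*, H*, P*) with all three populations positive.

N* ≈ 787, H* ≈ 14.9, P* ≈ 76

From dP/dt = 0: 0.0136H* = 0.203, so H* = 14.9.
From dN/dt = 0: 1.13(1 - N*/894) = 0.00909·14.9, giving N* = 894·(1 - 0.12) = 787.
From dH/dt = 0: 0.003·787 - 0.119 = 0.0295P*, so P* = 2.24/0.0295 = 76.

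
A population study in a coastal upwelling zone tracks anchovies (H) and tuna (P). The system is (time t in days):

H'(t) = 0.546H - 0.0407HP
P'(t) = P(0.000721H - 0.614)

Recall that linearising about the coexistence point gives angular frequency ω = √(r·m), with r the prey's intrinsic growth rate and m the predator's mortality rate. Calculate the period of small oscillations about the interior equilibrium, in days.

Here r = 0.546 and m = 0.614, so r·m = 0.335.
ω = √0.335 = 0.579 per day, hence T = 2π/ω ≈ 10.9 days.

T ≈ 10.9 days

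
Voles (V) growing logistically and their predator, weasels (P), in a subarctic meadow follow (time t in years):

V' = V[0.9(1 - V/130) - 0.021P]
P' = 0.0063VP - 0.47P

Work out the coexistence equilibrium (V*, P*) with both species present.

From dP/dt = 0 with P > 0: 0.0063V* = 0.47, so V* = 74.6.
Substitute into dV/dt = 0: 0.9(1 - 74.6/130) = 0.021P*.
The bracket is 0.426, giving P* = 0.384/0.021 = 18.3.

V* ≈ 74.6, P* ≈ 18.3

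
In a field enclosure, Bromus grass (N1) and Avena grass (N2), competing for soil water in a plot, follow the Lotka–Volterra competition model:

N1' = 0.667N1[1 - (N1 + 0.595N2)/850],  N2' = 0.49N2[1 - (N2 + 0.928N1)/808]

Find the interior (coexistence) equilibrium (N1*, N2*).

N1* ≈ 824, N2* ≈ 42.9

Setting both brackets to zero gives the nullclines N1 + 0.595N2 = 850 and 0.928N1 + N2 = 808.
Substituting N2 = 808 - 0.928N1 into the first: N1(1 - 0.595·0.928) = 850 - 0.595·808.
So N1* = 369/0.448 = 824, and then N2* = 808 - 0.928·824 = 42.9.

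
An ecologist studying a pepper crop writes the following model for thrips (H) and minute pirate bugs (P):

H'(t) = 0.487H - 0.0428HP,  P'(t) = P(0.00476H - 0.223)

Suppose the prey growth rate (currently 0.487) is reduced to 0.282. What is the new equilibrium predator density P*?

At the interior fixed point, setting dH/dt = 0 with H > 0 fixes P* = (prey growth rate)/(HP coefficient) — independent of the other coefficients.
With the change, P* = 0.282/0.0428 = 6.59; it falls from 11.4.

P* ≈ 6.59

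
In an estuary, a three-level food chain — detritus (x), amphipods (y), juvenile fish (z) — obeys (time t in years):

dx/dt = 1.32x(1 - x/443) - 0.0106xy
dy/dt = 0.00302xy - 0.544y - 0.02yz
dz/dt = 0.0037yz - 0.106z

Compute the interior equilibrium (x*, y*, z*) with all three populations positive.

x* ≈ 341, y* ≈ 28.6, z* ≈ 24.3

From dz/dt = 0: 0.0037y* = 0.106, so y* = 28.6.
From dx/dt = 0: 1.32(1 - x*/443) = 0.0106·28.6, giving x* = 443·(1 - 0.23) = 341.
From dy/dt = 0: 0.00302·341 - 0.544 = 0.02z*, so z* = 0.486/0.02 = 24.3.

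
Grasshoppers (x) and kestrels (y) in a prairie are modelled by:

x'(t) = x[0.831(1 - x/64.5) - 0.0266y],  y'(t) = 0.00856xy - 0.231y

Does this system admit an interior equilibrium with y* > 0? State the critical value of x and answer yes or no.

The predator equation gives dy/dt > 0 only when x > 0.231/0.00856 = 27.
Without the predator, x → K = 64.5. Since 64.5 > 27, the predator can invade and persist.

Threshold x = 27; K > 27, so yes, the predator persists.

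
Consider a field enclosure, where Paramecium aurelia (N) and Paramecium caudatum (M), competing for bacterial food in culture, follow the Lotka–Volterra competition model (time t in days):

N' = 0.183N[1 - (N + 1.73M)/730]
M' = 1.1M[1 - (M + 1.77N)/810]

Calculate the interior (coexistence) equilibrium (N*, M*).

Setting both brackets to zero gives the nullclines N + 1.73M = 730 and 1.77N + M = 810.
Substituting M = 810 - 1.77N into the first: N(1 - 1.73·1.77) = 730 - 1.73·810.
So N* = -671/-2.06 = 326, and then M* = 810 - 1.77·326 = 234.

N* ≈ 326, M* ≈ 234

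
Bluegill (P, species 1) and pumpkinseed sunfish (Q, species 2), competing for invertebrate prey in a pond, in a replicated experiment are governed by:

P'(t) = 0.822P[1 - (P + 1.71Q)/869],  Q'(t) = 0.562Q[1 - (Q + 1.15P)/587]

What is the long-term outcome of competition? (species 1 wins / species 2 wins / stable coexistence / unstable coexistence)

unstable coexistence (outcome depends on initial conditions)

Compare the nullcline intercepts: K1/α12 = 869/1.71 = 508 < K2 = 587; K2/α21 = 587/1.15 = 510 < K1 = 869.
Since both are reversed, neither can invade when rare; the interior point is a saddle.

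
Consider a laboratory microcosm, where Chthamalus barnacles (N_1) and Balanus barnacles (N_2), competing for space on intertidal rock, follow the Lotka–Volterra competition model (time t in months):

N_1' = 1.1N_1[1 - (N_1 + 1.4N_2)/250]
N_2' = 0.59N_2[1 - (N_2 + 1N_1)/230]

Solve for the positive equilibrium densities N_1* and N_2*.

N_1* ≈ 180, N_2* ≈ 50

Setting both brackets to zero gives the nullclines N_1 + 1.4N_2 = 250 and 1N_1 + N_2 = 230.
Substituting N_2 = 230 - 1N_1 into the first: N_1(1 - 1.4·1) = 250 - 1.4·230.
So N_1* = -72/-0.4 = 180, and then N_2* = 230 - 1·180 = 50.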